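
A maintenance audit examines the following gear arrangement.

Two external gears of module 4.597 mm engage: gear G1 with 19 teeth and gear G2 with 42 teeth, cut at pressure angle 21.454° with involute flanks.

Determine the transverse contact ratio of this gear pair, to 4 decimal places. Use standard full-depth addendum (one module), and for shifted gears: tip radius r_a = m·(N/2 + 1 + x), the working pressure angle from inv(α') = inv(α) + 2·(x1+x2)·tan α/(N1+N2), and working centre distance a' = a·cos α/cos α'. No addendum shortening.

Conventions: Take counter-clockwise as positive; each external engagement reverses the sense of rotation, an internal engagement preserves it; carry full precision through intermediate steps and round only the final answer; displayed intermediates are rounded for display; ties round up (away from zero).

1.5757

topology: single-mesh involute geometry — m = 4.597, 19T/42T pair
base radii: r_b1 = 40.645568, r_b2 = 89.848097
tip radii: r_a1 = 48.268500, r_a2 = 101.134000
no profile shift: α' = α, a' = a
action lengths: √(r_a1²−r_b1²) = 26.034322, √(r_a2²−r_b2²) = 46.426343
base pitch p_b = π·m·cos α = 13.441244
CR = (26.034322 + 46.426343 − 140.208500·sin 21.45400°)/13.441244 = 1.575660
contact ratio ≈ 1.5757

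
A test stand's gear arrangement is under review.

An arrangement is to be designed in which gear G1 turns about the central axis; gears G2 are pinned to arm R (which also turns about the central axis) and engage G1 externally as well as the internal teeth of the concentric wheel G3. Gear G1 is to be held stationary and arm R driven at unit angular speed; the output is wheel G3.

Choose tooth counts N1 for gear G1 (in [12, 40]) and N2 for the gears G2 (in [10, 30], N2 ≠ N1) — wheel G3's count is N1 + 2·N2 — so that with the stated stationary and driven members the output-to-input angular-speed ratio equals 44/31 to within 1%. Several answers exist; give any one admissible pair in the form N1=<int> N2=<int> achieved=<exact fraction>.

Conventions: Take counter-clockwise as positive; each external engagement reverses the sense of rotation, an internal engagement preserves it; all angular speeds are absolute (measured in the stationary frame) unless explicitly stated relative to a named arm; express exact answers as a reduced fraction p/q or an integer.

N1=26 N2=18 achieved=44/31

class = planetary set [ratio 44/31 wanted; Willis about the carrier]
Willis with ω_sun = 0: ω_ring/ω_arm = (N1+N3)/N3; set equal to 44/31  ⇒  N3/N1 = 1/(44/31 − 1) = 31/13
N3 = N1 + 2·N2  ⇒  N2/N1 = (N3/N1 − 1)/2 = (31/13 − 1)/2 = 9/13
smallest multiple with N1 ≥ 12 and N2 ≥ 10: k = 2  ⇒  N1 = 2·13 = 26, N2 = 2·9 = 18 (N1 ≤ 40, N2 ≤ 30, N2 ≠ N1 ✓), N3 = 26 + 2·18 = 62
check: (N1+N3)/N3 with N1 = 26, N3 = 62 gives 44/31; |achieved − target| = 0 ≤ 11/775 ✓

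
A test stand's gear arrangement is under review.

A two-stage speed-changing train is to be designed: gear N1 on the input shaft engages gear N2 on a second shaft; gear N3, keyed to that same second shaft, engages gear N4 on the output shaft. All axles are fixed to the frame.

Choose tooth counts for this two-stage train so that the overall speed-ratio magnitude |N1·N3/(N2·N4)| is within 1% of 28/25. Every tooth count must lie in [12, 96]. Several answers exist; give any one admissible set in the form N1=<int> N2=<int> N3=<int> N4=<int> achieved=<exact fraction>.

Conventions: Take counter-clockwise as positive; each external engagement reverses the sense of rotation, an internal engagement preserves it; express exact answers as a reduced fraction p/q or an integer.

N1=12 N2=15 N3=21 N4=15 achieved=28/25

design class (target 28/25): fixed-axis compound train
target = 28/25 in lowest terms: an exact hit needs N1·N3 = k·28 and N2·N4 = k·25 for one integer k, every count in [12, 96]; additionally prefer no 1:1 stage (N1 ≠ N2, N3 ≠ N4)
k = 1…8: no 1:1-free in-range split of k·28 and k·25 into factor pairs; take k = 9
k = 9: N1·N3 = 252 = 12·21, N2·N4 = 225 = 15·15
achieved = 12·21/(15·15) = 28/25; |achieved − target| = 0 ≤ 7/625 ✓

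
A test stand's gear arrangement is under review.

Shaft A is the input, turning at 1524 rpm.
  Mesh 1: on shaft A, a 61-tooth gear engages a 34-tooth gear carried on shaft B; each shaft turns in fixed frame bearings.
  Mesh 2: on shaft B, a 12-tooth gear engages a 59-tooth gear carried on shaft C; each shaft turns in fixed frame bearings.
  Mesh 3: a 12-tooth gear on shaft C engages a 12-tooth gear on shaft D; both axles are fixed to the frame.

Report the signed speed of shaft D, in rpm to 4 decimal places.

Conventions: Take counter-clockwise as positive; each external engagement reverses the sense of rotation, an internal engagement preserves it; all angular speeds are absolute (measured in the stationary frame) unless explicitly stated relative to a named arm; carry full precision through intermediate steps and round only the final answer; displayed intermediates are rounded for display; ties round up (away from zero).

-556.1157 rpm

topology: fixed-axis compound train — 3 meshes, A→D
mesh 1 [61T→34T]: ω = 1524.0000×61/34 = 2734.2353 rpm, sense flips to −
mesh 2 [12T→59T]: ω = 2734.2353×12/59 = 556.1157 rpm, sense flips to +
mesh 3 [12T→12T]: ω = 556.1157×12/12 = 556.1157 rpm, sense flips to −
signed output speed = -556.1157 rpm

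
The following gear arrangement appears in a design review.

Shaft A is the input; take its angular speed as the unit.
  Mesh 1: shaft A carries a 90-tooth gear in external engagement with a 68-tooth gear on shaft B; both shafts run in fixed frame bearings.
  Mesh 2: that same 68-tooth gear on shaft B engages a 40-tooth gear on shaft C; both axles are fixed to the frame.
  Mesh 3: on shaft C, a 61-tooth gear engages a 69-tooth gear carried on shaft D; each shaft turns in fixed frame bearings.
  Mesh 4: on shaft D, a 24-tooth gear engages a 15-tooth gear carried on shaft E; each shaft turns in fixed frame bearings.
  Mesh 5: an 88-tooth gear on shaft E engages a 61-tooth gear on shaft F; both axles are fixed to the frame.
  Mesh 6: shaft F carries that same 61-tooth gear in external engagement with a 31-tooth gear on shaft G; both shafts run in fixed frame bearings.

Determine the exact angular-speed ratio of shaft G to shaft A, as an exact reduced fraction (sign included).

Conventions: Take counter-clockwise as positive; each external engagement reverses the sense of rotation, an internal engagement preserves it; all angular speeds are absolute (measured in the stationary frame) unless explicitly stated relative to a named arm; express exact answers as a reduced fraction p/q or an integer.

class = fixed-axis compound train [6 meshes; 6 ratios multiply, 6 sense flips]
mesh 1 [90T→68T]: running ratio 45/34, sense −
mesh 2 [68T→40T]: running ratio 9/4, sense +
mesh 3 [61T→69T]: running ratio 183/92, sense −
mesh 4 [24T→15T]: running ratio 366/115, sense +
mesh 5 [88T→61T]: running ratio 528/115, sense −
mesh 6 [61T→31T]: running ratio 32208/3565, sense +
ω_out/ω_in = 32208/3565

32208/3565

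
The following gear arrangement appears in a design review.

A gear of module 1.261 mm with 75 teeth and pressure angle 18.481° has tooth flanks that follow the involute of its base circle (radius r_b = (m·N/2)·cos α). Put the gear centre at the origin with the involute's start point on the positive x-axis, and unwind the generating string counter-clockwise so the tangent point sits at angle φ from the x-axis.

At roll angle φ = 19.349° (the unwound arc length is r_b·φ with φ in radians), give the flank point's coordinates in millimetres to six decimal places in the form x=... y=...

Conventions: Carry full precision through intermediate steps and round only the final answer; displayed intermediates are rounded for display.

class = single-mesh tooth geometry [base-circle involute, m = 1.261, 75T]
pitch radius r_p = m·N/2 = 1.261·75/2 = 47.287500
base radius r_b = r_p·cos α = 47.287500·cos 18.481° = 44.848828
roll angle φ = 19.349° = 0.33770376 rad
x = r_b·(cos φ + φ·sin φ) = 47.333742
y = r_b·(sin φ − φ·cos φ) = 0.569215

x=47.333742 y=0.569215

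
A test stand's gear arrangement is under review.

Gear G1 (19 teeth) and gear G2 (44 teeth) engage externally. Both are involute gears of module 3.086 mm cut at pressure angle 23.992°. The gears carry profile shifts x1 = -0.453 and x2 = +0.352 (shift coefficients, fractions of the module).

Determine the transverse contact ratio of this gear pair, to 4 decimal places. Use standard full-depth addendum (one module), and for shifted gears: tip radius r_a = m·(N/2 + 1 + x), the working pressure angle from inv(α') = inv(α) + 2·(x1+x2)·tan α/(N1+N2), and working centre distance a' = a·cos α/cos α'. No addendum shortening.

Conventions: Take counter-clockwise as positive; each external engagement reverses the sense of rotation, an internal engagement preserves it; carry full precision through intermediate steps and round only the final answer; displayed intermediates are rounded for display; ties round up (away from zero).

1.5309

topology: single-mesh involute geometry — m = 3.086, 19T/44T pair
base radii: r_b1 = 26.784077, r_b2 = 62.026283
tip radii: r_a1 = 31.005042, r_a2 = 72.064272
inv(α') = inv(23.992°) + 2·(-0.453+0.352)·tan α/(19+44) = 0.02489498  ⇒  α' = 23.57097°
a' = a·cos α / cos α' = 97.2090·cos 23.992°/cos 23.57097° = 96.894727
action lengths: √(r_a1²−r_b1²) = 15.618126, √(r_a2²−r_b2²) = 36.687866
base pitch p_b = π·m·cos α = 8.857333
CR = (15.618126 + 36.687866 − 96.894727·sin 23.57097°)/8.857333 = 1.530853
contact ratio ≈ 1.5309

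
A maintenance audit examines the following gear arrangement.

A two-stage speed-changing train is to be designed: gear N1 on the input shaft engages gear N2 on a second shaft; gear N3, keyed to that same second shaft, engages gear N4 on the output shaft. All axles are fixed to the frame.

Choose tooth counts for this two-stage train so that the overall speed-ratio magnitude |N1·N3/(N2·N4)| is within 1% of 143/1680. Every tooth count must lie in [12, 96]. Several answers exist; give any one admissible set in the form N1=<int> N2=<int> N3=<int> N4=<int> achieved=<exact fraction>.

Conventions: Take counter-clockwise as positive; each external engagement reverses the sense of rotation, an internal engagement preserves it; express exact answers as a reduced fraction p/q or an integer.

design class (target 143/1680): fixed-axis compound train
target = 143/1680 in lowest terms: an exact hit needs N1·N3 = k·143 and N2·N4 = k·1680 for one integer k, every count in [12, 96]; additionally prefer no 1:1 stage (N1 ≠ N2, N3 ≠ N4)
k = 1: no 1:1-free in-range split of k·143 and k·1680 into factor pairs; take k = 2
k = 2: N1·N3 = 286 = 13·22, N2·N4 = 3360 = 35·96
achieved = 13·22/(35·96) = 143/1680; |achieved − target| = 0 ≤ 143/168000 ✓

N1=13 N2=35 N3=22 N4=96 achieved=143/1680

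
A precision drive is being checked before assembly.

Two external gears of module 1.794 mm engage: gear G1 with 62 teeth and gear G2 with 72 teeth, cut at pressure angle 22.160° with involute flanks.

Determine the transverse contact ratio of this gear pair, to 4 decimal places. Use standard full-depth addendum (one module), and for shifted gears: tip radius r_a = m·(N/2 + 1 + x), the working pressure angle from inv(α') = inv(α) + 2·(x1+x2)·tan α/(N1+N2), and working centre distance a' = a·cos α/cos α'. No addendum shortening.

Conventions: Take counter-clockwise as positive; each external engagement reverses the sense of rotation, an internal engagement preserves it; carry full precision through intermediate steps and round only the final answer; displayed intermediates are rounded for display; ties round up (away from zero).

1.6854

topology: single-mesh involute geometry — m = 1.794, 62T/72T pair
base radii: r_b1 = 51.506024, r_b2 = 59.813447
tip radii: r_a1 = 57.408000, r_a2 = 66.378000
no profile shift: α' = α, a' = a
action lengths: √(r_a1²−r_b1²) = 25.353657, √(r_a2²−r_b2²) = 28.781772
base pitch p_b = π·m·cos α = 5.219708
CR = (25.353657 + 28.781772 − 120.198000·sin 22.16000°)/5.219708 = 1.685425
contact ratio ≈ 1.6854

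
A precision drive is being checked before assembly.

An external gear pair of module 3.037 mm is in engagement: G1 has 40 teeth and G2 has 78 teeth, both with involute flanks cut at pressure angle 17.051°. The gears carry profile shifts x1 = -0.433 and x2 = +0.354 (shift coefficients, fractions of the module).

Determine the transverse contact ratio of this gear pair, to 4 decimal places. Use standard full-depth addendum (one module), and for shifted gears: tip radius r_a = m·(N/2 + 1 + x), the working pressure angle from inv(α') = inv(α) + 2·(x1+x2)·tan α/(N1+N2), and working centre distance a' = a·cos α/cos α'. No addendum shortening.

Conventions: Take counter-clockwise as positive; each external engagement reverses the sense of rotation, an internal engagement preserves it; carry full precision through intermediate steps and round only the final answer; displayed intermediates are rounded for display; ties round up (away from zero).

1.9922

recognized (one external pair, fixed centres): single-mesh tooth geometry, m = 3.037, N1 = 40, N2 = 78
base radii: r_b1 = 58.070121, r_b2 = 113.236735
tip radii: r_a1 = 62.461979, r_a2 = 122.555098
inv(α') = inv(17.051°) + 2·(-0.433+0.354)·tan α/(40+78) = 0.00869750  ⇒  α' = 16.79687°
a' = a·cos α / cos α' = 179.1830·cos 17.051°/cos 16.79687° = 178.941334
action lengths: √(r_a1²−r_b1²) = 23.007823, √(r_a2²−r_b2²) = 46.874235
base pitch p_b = π·m·cos α = 9.121633
CR = (23.007823 + 46.874235 − 178.941334·sin 16.79687°)/9.121633 = 1.992153
contact ratio ≈ 1.9922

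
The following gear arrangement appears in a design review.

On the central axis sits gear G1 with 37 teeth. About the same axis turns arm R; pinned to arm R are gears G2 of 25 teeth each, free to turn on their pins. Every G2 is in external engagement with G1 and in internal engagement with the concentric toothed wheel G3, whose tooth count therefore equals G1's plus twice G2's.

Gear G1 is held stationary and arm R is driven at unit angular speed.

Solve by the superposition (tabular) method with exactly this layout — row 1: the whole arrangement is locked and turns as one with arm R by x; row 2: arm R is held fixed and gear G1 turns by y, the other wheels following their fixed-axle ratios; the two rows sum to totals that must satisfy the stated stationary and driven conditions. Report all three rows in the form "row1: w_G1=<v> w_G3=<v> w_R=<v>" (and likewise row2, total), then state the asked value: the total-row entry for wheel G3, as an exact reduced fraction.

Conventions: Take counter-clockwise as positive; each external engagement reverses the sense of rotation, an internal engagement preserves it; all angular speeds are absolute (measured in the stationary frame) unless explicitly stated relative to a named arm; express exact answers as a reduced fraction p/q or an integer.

class = planetary set [G3 = 37+2·25 = 87; Willis about the carrier]
row 1: whole set turns with the arm by x
superposition row 2 [arm held]: sun y, ring −(37/87)·y, arm 0
boundary: total ω_sun = x + y = 0 and total ω_arm = x = 1  ⇒  y = -1, x = 1
row 2 ring = −(37/87)·(-1) = 37/87
totals (row 1 + row 2): sun 1 + (-1) = 0, ring 1 + 37/87 = 124/87, arm 1 + 0 = 1
asked cell (total, ring) = 124/87

row1: w_G1=1 w_G3=1 w_R=1
row2: w_G1=-1 w_G3=37/87 w_R=0
total: w_G1=0 w_G3=124/87 w_R=1
asked value: 124/87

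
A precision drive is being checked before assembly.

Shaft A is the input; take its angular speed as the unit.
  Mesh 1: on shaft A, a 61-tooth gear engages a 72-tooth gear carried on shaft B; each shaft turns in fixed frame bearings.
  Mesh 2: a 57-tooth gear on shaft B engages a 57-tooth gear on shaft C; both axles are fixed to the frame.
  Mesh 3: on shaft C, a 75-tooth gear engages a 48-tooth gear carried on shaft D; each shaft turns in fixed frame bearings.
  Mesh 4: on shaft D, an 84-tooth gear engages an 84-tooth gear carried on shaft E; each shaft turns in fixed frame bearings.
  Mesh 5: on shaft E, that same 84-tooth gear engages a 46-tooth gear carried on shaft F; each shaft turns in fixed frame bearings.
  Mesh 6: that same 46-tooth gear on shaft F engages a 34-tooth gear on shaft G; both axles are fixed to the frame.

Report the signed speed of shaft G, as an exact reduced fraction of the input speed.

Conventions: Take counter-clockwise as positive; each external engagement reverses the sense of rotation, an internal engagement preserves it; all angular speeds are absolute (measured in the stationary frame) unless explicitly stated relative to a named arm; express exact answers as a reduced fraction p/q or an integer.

6-mesh fixed-axis compound train (all bearings frame-fixed)
mesh 1 [61T→72T]: |ω|/ω_in = 1×61/72 = 61/72, sense flips to −
mesh 2 [57T→57T]: |ω|/ω_in = (61/72)×57/57 = 61/72, sense flips to +
mesh 3 [75T→48T]: |ω|/ω_in = (61/72)×75/48 = 1525/1152, sense flips to −
mesh 4 [84T→84T]: |ω|/ω_in = (1525/1152)×84/84 = 1525/1152, sense flips to +
mesh 5 [84T→46T]: |ω|/ω_in = (1525/1152)×84/46 = 10675/4416, sense flips to −
mesh 6 [46T→34T]: |ω|/ω_in = (10675/4416)×46/34 = 10675/3264, sense flips to +
signed output speed (× input speed) = 10675/3264

10675/3264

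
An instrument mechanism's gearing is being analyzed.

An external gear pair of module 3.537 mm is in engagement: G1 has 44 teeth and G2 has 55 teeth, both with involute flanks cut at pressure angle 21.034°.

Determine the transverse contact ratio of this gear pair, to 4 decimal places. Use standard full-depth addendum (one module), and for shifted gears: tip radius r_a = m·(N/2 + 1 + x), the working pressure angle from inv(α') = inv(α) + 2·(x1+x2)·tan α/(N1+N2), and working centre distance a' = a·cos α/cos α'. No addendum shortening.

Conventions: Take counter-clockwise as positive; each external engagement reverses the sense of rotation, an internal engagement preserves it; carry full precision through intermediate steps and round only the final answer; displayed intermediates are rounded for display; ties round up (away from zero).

recognized (one external pair, fixed centres): single-mesh tooth geometry, m = 3.537, N1 = 44, N2 = 55
base radii: r_b1 = 72.629067, r_b2 = 90.786333
tip radii: r_a1 = 81.351000, r_a2 = 100.804500
no profile shift: α' = α, a' = a
action lengths: √(r_a1²−r_b1²) = 36.647017, √(r_a2²−r_b2²) = 43.810831
base pitch p_b = π·m·cos α = 10.371406
CR = (36.647017 + 43.810831 − 175.081500·sin 21.03400°)/10.371406 = 1.698638
contact ratio ≈ 1.6986

1.6986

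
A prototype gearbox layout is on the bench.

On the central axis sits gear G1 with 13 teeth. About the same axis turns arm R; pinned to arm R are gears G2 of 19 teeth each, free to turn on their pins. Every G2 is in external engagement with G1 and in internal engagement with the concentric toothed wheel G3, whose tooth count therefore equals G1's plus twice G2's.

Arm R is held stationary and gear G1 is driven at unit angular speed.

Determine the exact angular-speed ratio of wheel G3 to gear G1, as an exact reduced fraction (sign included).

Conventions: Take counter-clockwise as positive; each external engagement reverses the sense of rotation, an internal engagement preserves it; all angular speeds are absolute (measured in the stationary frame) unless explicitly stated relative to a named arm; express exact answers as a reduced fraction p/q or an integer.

recognized (axles ride arm R): planetary set, 13/19/51 teeth
ring teeth: 13 + 2·19 = 51
13(ω_sun−ω_arm) = −51(ω_ring−ω_arm),  ω_arm = 0, ω_sun = 1
ω_ring = 0 − (13/51)(1−0) = -13/51
ω_out/ω_in = -13/51

-13/51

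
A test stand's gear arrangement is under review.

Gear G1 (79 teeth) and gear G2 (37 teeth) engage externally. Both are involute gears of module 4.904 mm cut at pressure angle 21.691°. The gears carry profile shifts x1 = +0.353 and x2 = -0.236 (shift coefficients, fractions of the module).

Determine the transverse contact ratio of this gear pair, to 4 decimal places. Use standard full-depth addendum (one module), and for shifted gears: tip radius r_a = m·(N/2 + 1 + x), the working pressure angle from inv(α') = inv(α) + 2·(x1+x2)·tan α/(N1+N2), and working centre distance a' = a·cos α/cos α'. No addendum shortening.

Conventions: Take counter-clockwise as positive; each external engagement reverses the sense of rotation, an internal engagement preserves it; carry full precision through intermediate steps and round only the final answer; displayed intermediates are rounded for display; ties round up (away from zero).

recognized (one external pair, fixed centres): single-mesh tooth geometry, m = 4.904, N1 = 79, N2 = 37
base radii: r_b1 = 179.991660, r_b2 = 84.299892
tip radii: r_a1 = 200.343112, r_a2 = 94.470656
inv(α') = inv(21.691°) + 2·(+0.353-0.236)·tan α/(79+37) = 0.01998941  ⇒  α' = 21.97738°
a' = a·cos α / cos α' = 284.4320·cos 21.691°/cos 21.97738° = 285.002178
action lengths: √(r_a1²−r_b1²) = 87.979342, √(r_a2²−r_b2²) = 42.640745
base pitch p_b = π·m·cos α = 14.315455
CR = (87.979342 + 42.640745 − 285.002178·sin 21.97738°)/14.315455 = 1.673767
contact ratio ≈ 1.6738

1.6738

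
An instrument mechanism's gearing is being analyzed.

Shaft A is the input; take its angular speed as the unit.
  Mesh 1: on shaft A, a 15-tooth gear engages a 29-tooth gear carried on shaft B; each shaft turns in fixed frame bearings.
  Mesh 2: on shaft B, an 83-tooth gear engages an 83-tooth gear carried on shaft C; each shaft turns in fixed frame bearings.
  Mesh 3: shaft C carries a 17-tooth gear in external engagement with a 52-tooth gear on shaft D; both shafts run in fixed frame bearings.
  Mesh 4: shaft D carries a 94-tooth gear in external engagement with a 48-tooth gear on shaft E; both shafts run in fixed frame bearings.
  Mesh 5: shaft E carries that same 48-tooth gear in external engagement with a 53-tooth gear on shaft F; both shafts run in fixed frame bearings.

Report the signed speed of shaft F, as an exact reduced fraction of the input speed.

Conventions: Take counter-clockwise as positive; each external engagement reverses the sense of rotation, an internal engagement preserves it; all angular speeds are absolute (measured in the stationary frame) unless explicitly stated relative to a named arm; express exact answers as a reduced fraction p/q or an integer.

-11985/39962

5-mesh fixed-axis compound train (all bearings frame-fixed)
mesh 1 [15T→29T]: |ω|/ω_in = 1×15/29 = 15/29, sense flips to −
mesh 2 [83T→83T]: |ω|/ω_in = (15/29)×83/83 = 15/29, sense flips to +
mesh 3 [17T→52T]: |ω|/ω_in = (15/29)×17/52 = 255/1508, sense flips to −
mesh 4 [94T→48T]: |ω|/ω_in = (255/1508)×94/48 = 3995/12064, sense flips to +
mesh 5 [48T→53T]: |ω|/ω_in = (3995/12064)×48/53 = 11985/39962, sense flips to −
signed output speed (× input speed) = -11985/39962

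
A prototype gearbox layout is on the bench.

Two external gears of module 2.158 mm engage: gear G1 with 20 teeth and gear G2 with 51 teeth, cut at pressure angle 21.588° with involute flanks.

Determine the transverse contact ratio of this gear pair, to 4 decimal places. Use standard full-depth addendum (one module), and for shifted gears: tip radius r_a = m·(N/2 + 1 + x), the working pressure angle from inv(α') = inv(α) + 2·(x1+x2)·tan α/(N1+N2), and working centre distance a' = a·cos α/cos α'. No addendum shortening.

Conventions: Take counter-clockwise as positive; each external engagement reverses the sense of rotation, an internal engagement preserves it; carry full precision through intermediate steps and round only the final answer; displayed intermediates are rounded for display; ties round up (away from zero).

single-mesh involute tooth geometry (20T engaging 51T at module 2.158)
base radii: r_b1 = 20.066240, r_b2 = 51.168912
tip radii: r_a1 = 23.738000, r_a2 = 57.187000
no profile shift: α' = α, a' = a
action lengths: √(r_a1²−r_b1²) = 12.682218, √(r_a2²−r_b2²) = 25.536159
base pitch p_b = π·m·cos α = 6.303995
CR = (12.682218 + 25.536159 − 76.609000·sin 21.58800°)/6.303995 = 1.591315
contact ratio ≈ 1.5913

1.5913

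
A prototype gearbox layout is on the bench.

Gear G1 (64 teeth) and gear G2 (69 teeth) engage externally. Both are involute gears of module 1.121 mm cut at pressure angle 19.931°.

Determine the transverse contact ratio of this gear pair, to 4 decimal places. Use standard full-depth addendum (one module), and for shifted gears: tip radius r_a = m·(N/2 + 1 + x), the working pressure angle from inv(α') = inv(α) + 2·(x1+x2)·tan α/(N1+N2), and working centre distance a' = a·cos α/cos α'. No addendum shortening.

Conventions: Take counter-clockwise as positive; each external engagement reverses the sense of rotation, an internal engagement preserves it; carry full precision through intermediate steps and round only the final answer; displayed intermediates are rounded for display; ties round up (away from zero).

class = single-mesh tooth geometry [involute pair 64T × 69T, m = 1.121]
base radii: r_b1 = 33.723404, r_b2 = 36.358045
tip radii: r_a1 = 36.993000, r_a2 = 39.795500
no profile shift: α' = α, a' = a
action lengths: √(r_a1²−r_b1²) = 15.205724, √(r_a2²−r_b2²) = 16.179442
base pitch p_b = π·m·cos α = 3.310787
CR = (15.205724 + 16.179442 − 74.546500·sin 19.93100°)/3.310787 = 1.804145
contact ratio ≈ 1.8041

1.8041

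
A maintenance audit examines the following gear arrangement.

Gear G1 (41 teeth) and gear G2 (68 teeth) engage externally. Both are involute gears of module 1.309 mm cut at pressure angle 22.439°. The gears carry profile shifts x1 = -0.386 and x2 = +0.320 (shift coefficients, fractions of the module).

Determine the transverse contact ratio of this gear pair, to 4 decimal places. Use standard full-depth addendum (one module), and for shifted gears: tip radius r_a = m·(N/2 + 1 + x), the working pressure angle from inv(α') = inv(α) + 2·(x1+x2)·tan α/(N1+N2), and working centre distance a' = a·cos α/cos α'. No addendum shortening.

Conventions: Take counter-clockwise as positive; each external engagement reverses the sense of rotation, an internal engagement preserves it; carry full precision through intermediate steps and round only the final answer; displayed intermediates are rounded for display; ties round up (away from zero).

1.6562

class = single-mesh tooth geometry [involute pair 41T × 68T, m = 1.309]
base radii: r_b1 = 24.802764, r_b2 = 41.136292
tip radii: r_a1 = 27.638226, r_a2 = 46.233880
inv(α') = inv(22.439°) + 2·(-0.386+0.320)·tan α/(41+68) = 0.02083226  ⇒  α' = 22.26957°
a' = a·cos α / cos α' = 71.3405·cos 22.439°/cos 22.26957° = 71.253796
action lengths: √(r_a1²−r_b1²) = 12.194032, √(r_a2²−r_b2²) = 21.103960
base pitch p_b = π·m·cos α = 3.800984
CR = (12.194032 + 21.103960 − 71.253796·sin 22.26957°)/3.800984 = 1.656234
contact ratio ≈ 1.6562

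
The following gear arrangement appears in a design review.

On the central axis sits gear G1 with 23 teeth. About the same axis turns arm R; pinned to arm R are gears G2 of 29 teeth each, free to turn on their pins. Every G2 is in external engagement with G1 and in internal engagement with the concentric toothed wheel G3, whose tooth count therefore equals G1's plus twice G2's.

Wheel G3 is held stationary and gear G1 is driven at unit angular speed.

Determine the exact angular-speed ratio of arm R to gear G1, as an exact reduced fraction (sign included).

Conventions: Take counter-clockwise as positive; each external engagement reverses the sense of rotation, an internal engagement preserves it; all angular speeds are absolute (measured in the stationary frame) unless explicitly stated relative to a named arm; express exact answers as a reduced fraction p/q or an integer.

topology: planetary set — G1 23T / G2 29T / G3 81T, arm = carrier (Willis)
ring teeth: 23 + 2·29 = 81
23(ω_sun−ω_arm) = −81(ω_ring−ω_arm),  ω_ring = 0, ω_sun = 1
23(1−ω_arm) = −81(0−ω_arm)  ⇒  104·ω_arm = 23  ⇒  ω_arm = 23/104
ω_out/ω_in = 23/104

23/104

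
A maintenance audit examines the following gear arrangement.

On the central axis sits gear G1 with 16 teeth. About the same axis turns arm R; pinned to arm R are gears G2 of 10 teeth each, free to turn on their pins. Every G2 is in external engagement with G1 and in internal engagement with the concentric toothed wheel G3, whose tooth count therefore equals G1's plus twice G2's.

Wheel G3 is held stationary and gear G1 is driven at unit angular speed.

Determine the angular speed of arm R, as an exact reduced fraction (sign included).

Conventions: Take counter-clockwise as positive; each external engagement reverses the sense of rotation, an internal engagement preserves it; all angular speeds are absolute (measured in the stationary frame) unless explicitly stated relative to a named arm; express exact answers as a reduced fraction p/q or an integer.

topology: planetary set — G1 16T / G2 10T / G3 36T, arm = carrier (Willis)
ring teeth: 16 + 2·10 = 36
16(ω_sun−ω_arm) = −36(ω_ring−ω_arm),  ω_ring = 0, ω_sun = 1
16(1−ω_arm) = −36(0−ω_arm)  ⇒  52·ω_arm = 16  ⇒  ω_arm = 4/13
exact speed ratio = 4/13

4/13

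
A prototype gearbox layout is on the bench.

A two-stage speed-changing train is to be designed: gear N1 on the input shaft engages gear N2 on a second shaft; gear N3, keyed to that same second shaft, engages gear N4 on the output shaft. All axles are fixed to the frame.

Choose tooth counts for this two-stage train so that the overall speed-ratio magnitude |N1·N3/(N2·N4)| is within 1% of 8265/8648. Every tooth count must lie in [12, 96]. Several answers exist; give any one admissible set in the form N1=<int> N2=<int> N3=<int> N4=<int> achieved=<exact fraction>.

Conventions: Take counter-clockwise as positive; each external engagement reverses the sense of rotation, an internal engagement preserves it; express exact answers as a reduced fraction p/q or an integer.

N1=87 N2=92 N3=95 N4=94 achieved=8265/8648

design class (target 8265/8648): fixed-axis compound train
target = 8265/8648 in lowest terms: an exact hit needs N1·N3 = k·8265 and N2·N4 = k·8648 for one integer k, every count in [12, 96]; additionally prefer no 1:1 stage (N1 ≠ N2, N3 ≠ N4)
k = 1: N1·N3 = 8265 = 87·95, N2·N4 = 8648 = 92·94
achieved = 87·95/(92·94) = 8265/8648; |achieved − target| = 0 ≤ 1653/172960 ✓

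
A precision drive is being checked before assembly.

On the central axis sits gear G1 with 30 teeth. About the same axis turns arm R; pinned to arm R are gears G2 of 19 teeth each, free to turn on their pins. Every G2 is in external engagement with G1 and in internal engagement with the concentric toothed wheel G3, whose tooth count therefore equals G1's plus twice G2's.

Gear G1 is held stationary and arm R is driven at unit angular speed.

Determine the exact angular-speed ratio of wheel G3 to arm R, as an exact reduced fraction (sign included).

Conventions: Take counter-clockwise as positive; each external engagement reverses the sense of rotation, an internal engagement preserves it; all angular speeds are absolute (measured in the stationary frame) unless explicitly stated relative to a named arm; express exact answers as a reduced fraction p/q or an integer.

49/34

class = planetary set [G3 = 30+2·19 = 68; Willis about the carrier]
ring teeth: 30 + 2·19 = 68
30(ω_sun−ω_arm) = −68(ω_ring−ω_arm),  ω_sun = 0, ω_arm = 1
ω_ring = 1 − (30/68)(0−1) = 49/34
ω_out/ω_in = 49/34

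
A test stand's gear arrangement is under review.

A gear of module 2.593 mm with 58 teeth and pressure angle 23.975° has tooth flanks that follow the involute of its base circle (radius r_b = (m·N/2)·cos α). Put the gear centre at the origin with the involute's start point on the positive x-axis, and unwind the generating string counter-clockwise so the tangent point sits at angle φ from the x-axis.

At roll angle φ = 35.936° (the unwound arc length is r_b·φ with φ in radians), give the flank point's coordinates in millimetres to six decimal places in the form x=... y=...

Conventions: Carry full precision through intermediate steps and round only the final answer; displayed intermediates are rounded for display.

class = single-mesh tooth geometry [base-circle involute, m = 2.593, 58T]
pitch radius r_p = m·N/2 = 2.593·58/2 = 75.197000
base radius r_b = r_p·cos α = 75.197000·cos 23.975° = 68.709217
roll angle φ = 35.936° = 0.62720152 rad
x = r_b·(cos φ + φ·sin φ) = 80.923368
y = r_b·(sin φ − φ·cos φ) = 5.431672

x=80.923368 y=5.431672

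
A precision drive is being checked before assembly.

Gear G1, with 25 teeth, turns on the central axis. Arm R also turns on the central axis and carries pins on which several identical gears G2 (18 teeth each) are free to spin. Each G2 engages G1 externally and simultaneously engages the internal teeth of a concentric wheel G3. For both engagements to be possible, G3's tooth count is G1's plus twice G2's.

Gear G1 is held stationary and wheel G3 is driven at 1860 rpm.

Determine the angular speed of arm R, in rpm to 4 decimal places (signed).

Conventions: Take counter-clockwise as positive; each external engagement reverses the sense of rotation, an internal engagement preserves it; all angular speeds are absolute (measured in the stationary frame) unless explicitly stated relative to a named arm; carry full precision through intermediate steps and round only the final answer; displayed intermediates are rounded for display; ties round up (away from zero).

recognized (axles ride arm R): planetary set, 25/18/61 teeth
normalise by the input: solve with ω_ring = 1, then scale by 1860 rpm
ring teeth: 25 + 2·18 = 61
25(ω_sun−ω_arm) = −61(ω_ring−ω_arm),  ω_sun = 0, ω_ring = 1
25(0−ω_arm) = −61(1−ω_arm)  ⇒  86·ω_arm = 61  ⇒  ω_arm = 61/86
scale: ω_arm = 61/86 × 1860 rpm = +1319.3023 rpm

+1319.3023 rpm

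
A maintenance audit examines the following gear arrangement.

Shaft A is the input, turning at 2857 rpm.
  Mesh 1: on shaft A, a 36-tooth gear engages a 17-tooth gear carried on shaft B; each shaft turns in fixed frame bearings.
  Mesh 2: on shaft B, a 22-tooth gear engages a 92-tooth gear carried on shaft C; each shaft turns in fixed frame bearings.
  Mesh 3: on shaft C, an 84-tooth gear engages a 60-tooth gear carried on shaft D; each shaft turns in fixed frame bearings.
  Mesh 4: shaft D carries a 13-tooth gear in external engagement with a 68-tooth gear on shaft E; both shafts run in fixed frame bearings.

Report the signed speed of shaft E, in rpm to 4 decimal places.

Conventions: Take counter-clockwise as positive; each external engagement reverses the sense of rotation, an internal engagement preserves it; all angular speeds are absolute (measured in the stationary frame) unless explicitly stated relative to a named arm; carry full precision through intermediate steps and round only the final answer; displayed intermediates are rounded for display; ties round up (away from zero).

topology: fixed-axis compound train — 4 meshes, A→E
mesh 1 [36T→17T]: ω = 2857.0000×36/17 = 6050.1176 rpm, sense flips to −
mesh 2 [22T→92T]: ω = 6050.1176×22/92 = 1446.7673 rpm, sense flips to +
mesh 3 [84T→60T]: ω = 1446.7673×84/60 = 2025.4742 rpm, sense flips to −
mesh 4 [13T→68T]: ω = 2025.4742×13/68 = 387.2230 rpm, sense flips to +
signed output speed = +387.2230 rpm

+387.2230 rpm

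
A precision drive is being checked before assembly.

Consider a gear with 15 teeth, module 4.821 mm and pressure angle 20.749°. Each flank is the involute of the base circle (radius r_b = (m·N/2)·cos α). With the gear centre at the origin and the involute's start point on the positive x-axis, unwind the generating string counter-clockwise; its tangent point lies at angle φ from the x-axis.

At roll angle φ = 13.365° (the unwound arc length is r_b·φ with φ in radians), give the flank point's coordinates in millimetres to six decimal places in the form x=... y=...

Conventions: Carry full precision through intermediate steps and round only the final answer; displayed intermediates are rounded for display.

x=34.719795 y=0.142275

class = single-mesh tooth geometry [base-circle involute, m = 4.821, 15T]
pitch radius r_p = m·N/2 = 4.821·15/2 = 36.157500
base radius r_b = r_p·cos α = 36.157500·cos 20.749° = 33.812375
roll angle φ = 13.365° = 0.23326325 rad
x = r_b·(cos φ + φ·sin φ) = 34.719795
y = r_b·(sin φ − φ·cos φ) = 0.142275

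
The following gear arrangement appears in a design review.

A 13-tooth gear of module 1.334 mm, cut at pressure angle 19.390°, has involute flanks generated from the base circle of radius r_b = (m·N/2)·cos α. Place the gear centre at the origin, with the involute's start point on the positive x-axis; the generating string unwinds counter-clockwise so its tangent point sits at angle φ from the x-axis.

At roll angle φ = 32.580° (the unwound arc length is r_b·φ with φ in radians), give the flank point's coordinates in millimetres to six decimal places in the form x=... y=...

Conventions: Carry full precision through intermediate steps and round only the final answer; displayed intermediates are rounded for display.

topology: single-mesh involute geometry — m = 1.334, N = 13
pitch radius r_p = m·N/2 = 1.334·13/2 = 8.671000
base radius r_b = r_p·cos α = 8.671000·cos 19.390° = 8.179186
roll angle φ = 32.580° = 0.56862827 rad
x = r_b·(cos φ + φ·sin φ) = 9.396523
y = r_b·(sin φ − φ·cos φ) = 0.485251

x=9.396523 y=0.485251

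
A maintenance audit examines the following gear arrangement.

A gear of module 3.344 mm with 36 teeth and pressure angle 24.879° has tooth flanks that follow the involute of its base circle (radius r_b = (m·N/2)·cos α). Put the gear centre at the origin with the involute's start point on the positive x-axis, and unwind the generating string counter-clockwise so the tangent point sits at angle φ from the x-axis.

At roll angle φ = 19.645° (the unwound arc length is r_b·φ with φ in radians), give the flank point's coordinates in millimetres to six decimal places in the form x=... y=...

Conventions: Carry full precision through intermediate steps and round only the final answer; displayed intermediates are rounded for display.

x=57.722098 y=0.725093

recognized (one wheel, involute flank): single-mesh tooth geometry, m = 3.344, N = 36
pitch radius r_p = m·N/2 = 3.344·36/2 = 60.192000
base radius r_b = r_p·cos α = 60.192000·cos 24.879° = 54.606078
roll angle φ = 19.645° = 0.34286993 rad
x = r_b·(cos φ + φ·sin φ) = 57.722098
y = r_b·(sin φ − φ·cos φ) = 0.725093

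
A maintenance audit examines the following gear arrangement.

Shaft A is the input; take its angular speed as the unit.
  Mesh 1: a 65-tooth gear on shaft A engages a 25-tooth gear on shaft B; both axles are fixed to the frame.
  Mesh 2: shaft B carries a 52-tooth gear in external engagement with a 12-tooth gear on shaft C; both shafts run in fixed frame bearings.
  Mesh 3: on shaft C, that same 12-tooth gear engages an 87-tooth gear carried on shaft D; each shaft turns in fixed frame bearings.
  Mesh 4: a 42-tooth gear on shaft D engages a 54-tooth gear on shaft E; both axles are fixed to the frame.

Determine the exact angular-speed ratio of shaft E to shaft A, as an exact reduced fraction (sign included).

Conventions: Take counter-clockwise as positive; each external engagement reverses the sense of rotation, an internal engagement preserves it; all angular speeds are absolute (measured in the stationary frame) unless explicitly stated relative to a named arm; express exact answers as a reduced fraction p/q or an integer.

class = fixed-axis compound train [4 meshes; 4 ratios multiply, 4 sense flips]
mesh 1 [65T→25T]: running ratio 13/5, sense −
mesh 2 [52T→12T]: running ratio 169/15, sense +
mesh 3 [12T→87T]: running ratio 676/435, sense −
mesh 4 [42T→54T]: running ratio 4732/3915, sense +
ω_out/ω_in = 4732/3915

4732/3915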